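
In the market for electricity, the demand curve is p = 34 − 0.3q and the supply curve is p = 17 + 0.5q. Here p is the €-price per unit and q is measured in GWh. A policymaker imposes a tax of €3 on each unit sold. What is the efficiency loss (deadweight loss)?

€5.625

Competitive equilibrium: 34 − 0.3q = 17 + 0.5q → q* = 21.25, p* = 27.625.
With the tax, the buyer price exceeds the seller price by 3: (34 − 0.3q) − (17 + 0.5q) = 3 → q' = 17.5.
Δq = 21.25 − 17.5 = 3.75; the wedge equals the tax, 3.
The triangle = ½ × 3.75 × 3 = €5.625.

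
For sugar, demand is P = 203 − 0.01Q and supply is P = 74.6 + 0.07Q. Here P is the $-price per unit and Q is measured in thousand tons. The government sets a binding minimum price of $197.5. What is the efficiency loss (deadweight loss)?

$44521 thousand

Competitive equilibrium: 203 − 0.01Q = 74.6 + 0.07Q → Q* = 1605, P* = 186.95.
At the floor P = 197.5, quantity demanded = (203 − 197.5)/0.01 = 550.
Sellers' marginal cost at Q' = 550: 74.6 + 0.07·550 = 113.1.
ΔQ = 1605 − 550 = 1055; wedge = 197.5 − 113.1 = 84.4.
DWL = ½ × 1055 × 84.4 = $44521 thousand.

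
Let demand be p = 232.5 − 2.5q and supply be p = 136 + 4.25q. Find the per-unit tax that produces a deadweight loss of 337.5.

67.5

Competitive equilibrium: 232.5 − 2.5q = 136 + 4.25q → q* = 14.2963, p* = 196.7593.
A tax t gives Δq = t/6.75 and wedge t, so DWL = t²/13.5.
t²/13.5 = 337.5 → t² = 4556.25 → t = 67.5.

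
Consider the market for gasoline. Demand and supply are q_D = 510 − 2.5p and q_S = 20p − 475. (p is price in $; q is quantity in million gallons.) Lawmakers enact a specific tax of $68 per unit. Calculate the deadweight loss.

$5137.78 million

In inverse form: demand p = 204 − 0.4q, supply p = 23.75 + 0.05q.
Competitive equilibrium: 204 − 0.4q = 23.75 + 0.05q → q* = 400.5556, p* = 43.7778.
With the tax, the buyer price exceeds the seller price by 68: (204 − 0.4q) − (23.75 + 0.05q) = 68 → q' = 249.4444.
Δq = 400.5556 − 249.4444 = 151.1112; the wedge equals the tax, 68.
The triangle = ½ × 151.1112 × 68 = $5137.78 million.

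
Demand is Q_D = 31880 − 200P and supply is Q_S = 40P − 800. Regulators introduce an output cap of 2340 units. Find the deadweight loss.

In inverse form: demand P = 159.4 − 0.005Q, supply P = 20 + 0.025Q.
Competitive equilibrium: 159.4 − 0.005Q = 20 + 0.025Q → Q* = 4646.6667, P* = 136.1667.
At Q = 2340: demand price = 159.4 − 0.005·2340 = 147.7; supply price = 20 + 0.025·2340 = 78.5.
ΔQ = 4646.6667 − 2340 = 2306.6667; wedge = 147.7 − 78.5 = 69.2.
DWL = ½ × 2306.6667 × 69.2 = 79810.67.

79810.67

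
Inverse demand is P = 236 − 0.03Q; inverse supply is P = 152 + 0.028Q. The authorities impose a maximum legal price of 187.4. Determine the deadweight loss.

Competitive equilibrium: 236 − 0.03Q = 152 + 0.028Q → Q* = 1448.2759, P* = 192.5517.
At the ceiling P = 187.4, quantity supplied = (187.4 − 152)/0.028 = 1264.2857.
Willingness to pay at Q' = 1264.2857: 236 − 0.03·1264.2857 = 198.0714.
ΔQ = 1448.2759 − 1264.2857 = 183.9902; wedge = 198.0714 − 187.4 = 10.6714.
Welfare loss = ½ × 183.9902 × 10.6714 = 981.72.

981.72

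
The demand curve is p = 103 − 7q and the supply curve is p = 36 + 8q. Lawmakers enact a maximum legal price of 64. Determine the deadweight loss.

Competitive equilibrium: 103 − 7q = 36 + 8q → q* = 4.4667, p* = 71.7333.
At the ceiling p = 64, quantity supplied = (64 − 36)/8 = 3.5.
Willingness to pay at q' = 3.5: 103 − 7·3.5 = 78.5.
Δq = 4.4667 − 3.5 = 0.9667; wedge = 78.5 − 64 = 14.5.
The triangle = ½ × 0.9667 × 14.5 = 7.01.

7.01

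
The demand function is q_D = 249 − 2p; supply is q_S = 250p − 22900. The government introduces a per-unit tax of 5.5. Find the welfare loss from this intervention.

30.01

In inverse form: demand p = 124.5 − 0.5q, supply p = 91.6 + 0.004q.
Competitive equilibrium: 124.5 − 0.5q = 91.6 + 0.004q → q* = 65.2778, p* = 91.8611.
With the tax, the buyer price exceeds the seller price by 5.5: (124.5 − 0.5q) − (91.6 + 0.004q) = 5.5 → q' = 54.3651.
Δq = 65.2778 − 54.3651 = 10.9127; the wedge equals the tax, 5.5.
The triangle = ½ × 10.9127 × 5.5 = 30.01.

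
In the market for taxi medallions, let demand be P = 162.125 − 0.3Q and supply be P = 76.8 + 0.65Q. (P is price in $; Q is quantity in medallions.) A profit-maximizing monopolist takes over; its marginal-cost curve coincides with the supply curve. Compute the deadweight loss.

Competitive equilibrium: 162.125 − 0.3Q = 76.8 + 0.65Q → Q* = 89.8158, P* = 135.1803.
Marginal revenue: MR = 162.125 − 0.6Q. Set MR = MC: 162.125 − 0.6Q = 76.8 + 0.65Q → Q_m = 68.26.
Price P_m = 162.125 − 0.3·68.26 = 141.647; MC(Q_m) = 76.8 + 0.65·68.26 = 121.169.
Competitive Q* = 89.8158, so ΔQ = 21.5558; wedge = 141.647 − 121.169 = 20.478.
Deadweight loss = ½ × 21.5558 × 20.478 = $220.71.

$220.71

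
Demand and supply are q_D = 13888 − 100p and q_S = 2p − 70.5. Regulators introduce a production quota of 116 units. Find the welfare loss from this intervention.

In inverse form: demand p = 138.88 − 0.01q, supply p = 35.25 + 0.5q.
Competitive equilibrium: 138.88 − 0.01q = 35.25 + 0.5q → q* = 203.19608, p* = 136.84804.
At q = 116: demand price = 138.88 − 0.01·116 = 137.72; supply price = 35.25 + 0.5·116 = 93.25.
Δq = 203.19608 − 116 = 87.19608; wedge = 137.72 − 93.25 = 44.47.
DWL = ½ × 87.19608 × 44.47 = 1938.80.

1938.80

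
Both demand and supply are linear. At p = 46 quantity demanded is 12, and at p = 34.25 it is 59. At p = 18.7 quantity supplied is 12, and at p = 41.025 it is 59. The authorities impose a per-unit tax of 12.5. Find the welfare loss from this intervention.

Demand slope = (34.25 − 46)/(59 − 12) = −0.25, so p = 49 − 0.25q.
Supply slope = (41.025 − 18.7)/(59 − 12) = 0.475, so p = 13 + 0.475q.
Competitive equilibrium: 49 − 0.25q = 13 + 0.475q → q* = 49.6552, p* = 36.5862.
With the tax, the buyer price exceeds the seller price by 12.5: (49 − 0.25q) − (13 + 0.475q) = 12.5 → q' = 32.4138.
Δq = 49.6552 − 32.4138 = 17.2414; the wedge equals the tax, 12.5.
DWL = ½ × 17.2414 × 12.5 = 107.76.

107.76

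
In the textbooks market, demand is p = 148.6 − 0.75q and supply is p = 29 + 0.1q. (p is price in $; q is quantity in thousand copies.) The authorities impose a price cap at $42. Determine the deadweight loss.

Competitive equilibrium: 148.6 − 0.75q = 29 + 0.1q → q* = 140.7059, p* = 43.0706.
At the ceiling p = 42, quantity supplied = (42 − 29)/0.1 = 130.
Willingness to pay at q' = 130: 148.6 − 0.75·130 = 51.1.
Δq = 140.7059 − 130 = 10.7059; wedge = 51.1 − 42 = 9.1.
DWL = ½ × 10.7059 × 9.1 = $48.71 thousand.

$48.71 thousand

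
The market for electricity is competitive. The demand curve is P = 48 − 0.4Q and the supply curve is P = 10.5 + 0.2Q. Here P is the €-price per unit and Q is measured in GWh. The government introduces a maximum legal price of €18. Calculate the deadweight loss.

Competitive equilibrium: 48 − 0.4Q = 10.5 + 0.2Q → Q* = 62.5, P* = 23.
At the ceiling P = 18, quantity supplied = (18 − 10.5)/0.2 = 37.5.
Willingness to pay at Q' = 37.5: 48 − 0.4·37.5 = 33.
ΔQ = 62.5 − 37.5 = 25; wedge = 33 − 18 = 15.
DWL = ½ × 25 × 15 = €187.50.

€187.50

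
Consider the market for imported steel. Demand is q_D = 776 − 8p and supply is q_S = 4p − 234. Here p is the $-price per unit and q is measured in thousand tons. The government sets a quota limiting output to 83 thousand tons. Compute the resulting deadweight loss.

$72.52 thousand

In inverse form: demand p = 97 − 0.125q, supply p = 58.5 + 0.25q.
Competitive equilibrium: 97 − 0.125q = 58.5 + 0.25q → q* = 102.6667, p* = 84.1667.
At q = 83: demand price = 97 − 0.125·83 = 86.625; supply price = 58.5 + 0.25·83 = 79.25.
Δq = 102.6667 − 83 = 19.6667; wedge = 86.625 − 79.25 = 7.375.
Deadweight loss = ½ × 19.6667 × 7.375 = $72.52 thousand.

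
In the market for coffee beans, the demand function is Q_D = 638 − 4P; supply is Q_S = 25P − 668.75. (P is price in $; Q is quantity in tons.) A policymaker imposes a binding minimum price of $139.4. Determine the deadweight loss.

$20647.93

In inverse form: demand P = 159.5 − 0.25Q, supply P = 26.75 + 0.04Q.
Competitive equilibrium: 159.5 − 0.25Q = 26.75 + 0.04Q → Q* = 457.7586, P* = 45.0603.
At the floor P = 139.4, quantity demanded = (159.5 − 139.4)/0.25 = 80.4.
Sellers' marginal cost at Q' = 80.4: 26.75 + 0.04·80.4 = 29.966.
ΔQ = 457.7586 − 80.4 = 377.3586; wedge = 139.4 − 29.966 = 109.434.
Deadweight loss = ½ × 377.3586 × 109.434 = $20647.93.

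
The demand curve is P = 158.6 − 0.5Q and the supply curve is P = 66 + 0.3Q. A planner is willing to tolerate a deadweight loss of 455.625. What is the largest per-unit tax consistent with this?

Competitive equilibrium: 158.6 − 0.5Q = 66 + 0.3Q → Q* = 115.75, P* = 100.725.
A tax t gives ΔQ = t/0.8 and wedge t, so DWL = t²/1.6.
t²/1.6 = 455.625 → t² = 729 → t = 27.

27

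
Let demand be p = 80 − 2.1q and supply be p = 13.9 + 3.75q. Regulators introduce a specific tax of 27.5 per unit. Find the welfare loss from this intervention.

Competitive equilibrium: 80 − 2.1q = 13.9 + 3.75q → q* = 11.2991, p* = 56.2718.
With the tax, the buyer price exceeds the seller price by 27.5: (80 − 2.1q) − (13.9 + 3.75q) = 27.5 → q' = 6.5983.
Δq = 11.2991 − 6.5983 = 4.7008; the wedge equals the tax, 27.5.
DWL = ½ × 4.7008 × 27.5 = 64.64.

64.64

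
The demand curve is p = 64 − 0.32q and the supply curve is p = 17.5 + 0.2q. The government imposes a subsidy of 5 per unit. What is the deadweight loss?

Competitive equilibrium: 64 − 0.32q = 17.5 + 0.2q → q* = 89.4231, p* = 35.3846.
The subsidy lowers effective supply by 5: p = 12.5 + 0.2q.
New quantity: 64 − 0.32q = 12.5 + 0.2q → q' = 99.0385.
Overproduction Δq = 99.0385 − 89.4231 = 9.6154; wedge = subsidy = 5.
The triangle = ½ × 9.6154 × 5 = 24.04.

24.04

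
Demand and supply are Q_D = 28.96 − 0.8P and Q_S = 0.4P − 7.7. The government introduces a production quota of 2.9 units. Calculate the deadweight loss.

In inverse form: demand P = 36.2 − 1.25Q, supply P = 19.25 + 2.5Q.
Competitive equilibrium: 36.2 − 1.25Q = 19.25 + 2.5Q → Q* = 4.52, P* = 30.55.
At Q = 2.9: demand price = 36.2 − 1.25·2.9 = 32.575; supply price = 19.25 + 2.5·2.9 = 26.5.
ΔQ = 4.52 − 2.9 = 1.62; wedge = 32.575 − 26.5 = 6.075.
Deadweight loss = ½ × 1.62 × 6.075 = 4.92.

4.92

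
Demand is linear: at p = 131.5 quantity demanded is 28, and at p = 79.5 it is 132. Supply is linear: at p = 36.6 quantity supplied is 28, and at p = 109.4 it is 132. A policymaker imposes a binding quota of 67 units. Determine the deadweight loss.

964

Demand slope = (79.5 − 131.5)/(132 − 28) = −0.5, so p = 145.5 − 0.5q.
Supply slope = (109.4 − 36.6)/(132 − 28) = 0.7, so p = 17 + 0.7q.
Competitive equilibrium: 145.5 − 0.5q = 17 + 0.7q → q* = 107.0833, p* = 91.9583.
At q = 67: demand price = 145.5 − 0.5·67 = 112; supply price = 17 + 0.7·67 = 63.9.
Δq = 107.0833 − 67 = 40.0833; wedge = 112 − 63.9 = 48.1.
Deadweight loss = ½ × 40.0833 × 48.1 = 964.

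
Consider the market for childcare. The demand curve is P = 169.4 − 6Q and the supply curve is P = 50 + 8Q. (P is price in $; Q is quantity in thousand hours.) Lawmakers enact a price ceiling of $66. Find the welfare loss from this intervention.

Competitive equilibrium: 169.4 − 6Q = 50 + 8Q → Q* = 8.5286, P* = 118.2286.
At the ceiling P = 66, quantity supplied = (66 − 50)/8 = 2.
Willingness to pay at Q' = 2: 169.4 − 6·2 = 157.4.
ΔQ = 8.5286 − 2 = 6.5286; wedge = 157.4 − 66 = 91.4.
Welfare loss = ½ × 6.5286 × 91.4 = $298.36 thousand.

$298.36 thousand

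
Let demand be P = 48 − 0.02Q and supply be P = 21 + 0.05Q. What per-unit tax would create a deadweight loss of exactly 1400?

Competitive equilibrium: 48 − 0.02Q = 21 + 0.05Q → Q* = 385.7143, P* = 40.2857.
A tax t gives ΔQ = t/0.07 and wedge t, so DWL = t²/0.14.
t²/0.14 = 1400 → t² = 196 → t = 14.

14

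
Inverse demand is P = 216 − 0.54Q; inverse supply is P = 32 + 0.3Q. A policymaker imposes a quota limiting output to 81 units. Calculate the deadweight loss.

8004

Competitive equilibrium: 216 − 0.54Q = 32 + 0.3Q → Q* = 219.0476, P* = 97.7143.
At Q = 81: demand price = 216 − 0.54·81 = 172.26; supply price = 32 + 0.3·81 = 56.3.
ΔQ = 219.0476 − 81 = 138.0476; wedge = 172.26 − 56.3 = 115.96.
DWL = ½ × 138.0476 × 115.96 = 8004.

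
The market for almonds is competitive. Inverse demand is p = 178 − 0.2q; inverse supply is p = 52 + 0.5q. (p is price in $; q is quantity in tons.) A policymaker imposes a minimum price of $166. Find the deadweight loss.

$5040

Competitive equilibrium: 178 − 0.2q = 52 + 0.5q → q* = 180, p* = 142.
At the floor p = 166, quantity demanded = (178 − 166)/0.2 = 60.
Sellers' marginal cost at q' = 60: 52 + 0.5·60 = 82.
Δq = 180 − 60 = 120; wedge = 166 − 82 = 84.
The triangle = ½ × 120 × 84 = $5040.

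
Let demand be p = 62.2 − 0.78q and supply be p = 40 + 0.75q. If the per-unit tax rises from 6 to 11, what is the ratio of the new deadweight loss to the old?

3.361

Competitive equilibrium: 62.2 − 0.78q = 40 + 0.75q → q* = 14.5098, p* = 50.8824.
For a per-unit tax t: Δq = t/1.53, so DWL = ½·t·(t/1.53) = t²/3.06.
At t = 6: DWL = 11.765. At t = 11: DWL = 39.542.
Ratio = (11/6)² = 3.361.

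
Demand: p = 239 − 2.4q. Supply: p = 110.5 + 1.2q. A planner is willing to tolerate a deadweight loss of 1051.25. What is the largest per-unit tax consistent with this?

87

Competitive equilibrium: 239 − 2.4q = 110.5 + 1.2q → q* = 35.6944, p* = 153.3333.
A tax t gives Δq = t/3.6 and wedge t, so DWL = t²/7.2.
t²/7.2 = 1051.25 → t² = 7569 → t = 87.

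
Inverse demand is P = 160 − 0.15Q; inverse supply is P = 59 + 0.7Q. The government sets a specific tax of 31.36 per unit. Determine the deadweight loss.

Competitive equilibrium: 160 − 0.15Q = 59 + 0.7Q → Q* = 118.8235, P* = 142.1765.
With the tax, the buyer price exceeds the seller price by 31.36: (160 − 0.15Q) − (59 + 0.7Q) = 31.36 → Q' = 81.9294.
ΔQ = 118.8235 − 81.9294 = 36.8941; the wedge equals the tax, 31.36.
Welfare loss = ½ × 36.8941 × 31.36 = 578.50.

578.50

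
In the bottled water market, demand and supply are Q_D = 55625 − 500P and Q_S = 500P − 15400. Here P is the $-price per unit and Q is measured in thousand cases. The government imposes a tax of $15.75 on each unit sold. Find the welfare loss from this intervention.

$31007.81 thousand

In inverse form: demand P = 111.25 − 0.002Q, supply P = 30.8 + 0.002Q.
Competitive equilibrium: 111.25 − 0.002Q = 30.8 + 0.002Q → Q* = 20112.5, P* = 71.025.
With the tax, the buyer price exceeds the seller price by 15.75: (111.25 − 0.002Q) − (30.8 + 0.002Q) = 15.75 → Q' = 16175.
ΔQ = 20112.5 − 16175 = 3937.5; the wedge equals the tax, 15.75.
Welfare loss = ½ × 3937.5 × 15.75 = $31007.81 thousand.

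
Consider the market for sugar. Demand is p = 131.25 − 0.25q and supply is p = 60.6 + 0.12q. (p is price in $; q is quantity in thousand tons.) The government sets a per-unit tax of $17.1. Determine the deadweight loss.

Competitive equilibrium: 131.25 − 0.25q = 60.6 + 0.12q → q* = 190.9459, p* = 83.5135.
With the tax, the buyer price exceeds the seller price by 17.1: (131.25 − 0.25q) − (60.6 + 0.12q) = 17.1 → q' = 144.7297.
Δq = 190.9459 − 144.7297 = 46.2162; the wedge equals the tax, 17.1.
DWL = ½ × 46.2162 × 17.1 = $395.15 thousand.

$395.15 thousand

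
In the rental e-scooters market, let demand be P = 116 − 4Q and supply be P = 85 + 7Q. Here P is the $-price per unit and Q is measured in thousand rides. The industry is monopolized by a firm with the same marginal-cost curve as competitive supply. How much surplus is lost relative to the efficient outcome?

Competitive equilibrium: 116 − 4Q = 85 + 7Q → Q* = 2.8182, P* = 104.7273.
Marginal revenue: MR = 116 − 8Q. Set MR = MC: 116 − 8Q = 85 + 7Q → Q_m = 2.0667.
Price P_m = 116 − 4·2.0667 = 107.7332; MC(Q_m) = 85 + 7·2.0667 = 99.4669.
Competitive Q* = 2.8182, so ΔQ = 0.7515; wedge = 107.7332 − 99.4669 = 8.2663.
DWL = ½ × 0.7515 × 8.2663 = $3.11 thousand.

$3.11 thousand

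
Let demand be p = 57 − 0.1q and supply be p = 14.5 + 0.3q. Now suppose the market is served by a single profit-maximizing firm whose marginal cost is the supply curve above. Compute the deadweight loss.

90.31

Competitive equilibrium: 57 − 0.1q = 14.5 + 0.3q → q* = 106.25, p* = 46.375.
Marginal revenue: MR = 57 − 0.2q. Set MR = MC: 57 − 0.2q = 14.5 + 0.3q → q_m = 85.
Price p_m = 57 − 0.1·85 = 48.5; MC(q_m) = 14.5 + 0.3·85 = 40.
Competitive q* = 106.25, so Δq = 21.25; wedge = 48.5 − 40 = 8.5.
Welfare loss = ½ × 21.25 × 8.5 = 90.31.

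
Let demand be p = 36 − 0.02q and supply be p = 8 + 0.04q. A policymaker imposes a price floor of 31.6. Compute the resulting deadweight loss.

Competitive equilibrium: 36 − 0.02q = 8 + 0.04q → q* = 466.6667, p* = 26.6667.
At the floor p = 31.6, quantity demanded = (36 − 31.6)/0.02 = 220.
Sellers' marginal cost at q' = 220: 8 + 0.04·220 = 16.8.
Δq = 466.6667 − 220 = 246.6667; wedge = 31.6 − 16.8 = 14.8.
Welfare loss = ½ × 246.6667 × 14.8 = 1825.33.

1825.33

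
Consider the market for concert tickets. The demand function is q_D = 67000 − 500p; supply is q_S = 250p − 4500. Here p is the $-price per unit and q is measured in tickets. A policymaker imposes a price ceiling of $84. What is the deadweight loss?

In inverse form: demand p = 134 − 0.002q, supply p = 18 + 0.004q.
Competitive equilibrium: 134 − 0.002q = 18 + 0.004q → q* = 19333.3333, p* = 95.3333.
At the ceiling p = 84, quantity supplied = (84 − 18)/0.004 = 16500.
Willingness to pay at q' = 16500: 134 − 0.002·16500 = 101.
Δq = 19333.3333 − 16500 = 2833.3333; wedge = 101 − 84 = 17.
Deadweight loss = ½ × 2833.3333 × 17 = $24083.33.

$24083.33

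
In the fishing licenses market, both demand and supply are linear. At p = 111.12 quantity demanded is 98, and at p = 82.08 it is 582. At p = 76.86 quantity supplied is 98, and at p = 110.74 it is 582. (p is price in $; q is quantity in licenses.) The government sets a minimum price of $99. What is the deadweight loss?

Demand slope = (82.08 − 111.12)/(582 − 98) = −0.06, so p = 117 − 0.06q.
Supply slope = (110.74 − 76.86)/(582 − 98) = 0.07, so p = 70 + 0.07q.
Competitive equilibrium: 117 − 0.06q = 70 + 0.07q → q* = 361.5385, p* = 95.3077.
At the floor p = 99, quantity demanded = (117 − 99)/0.06 = 300.
Sellers' marginal cost at q' = 300: 70 + 0.07·300 = 91.
Δq = 361.5385 − 300 = 61.5385; wedge = 99 − 91 = 8.
The triangle = ½ × 61.5385 × 8 = $246.15.

$246.15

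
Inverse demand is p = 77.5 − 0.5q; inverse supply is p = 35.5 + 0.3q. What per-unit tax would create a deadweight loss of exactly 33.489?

7.32

Competitive equilibrium: 77.5 − 0.5q = 35.5 + 0.3q → q* = 52.5, p* = 51.25.
A tax t gives Δq = t/0.8 and wedge t, so DWL = t²/1.6.
t²/1.6 = 33.489 → t² = 53.5824 → t = 7.32.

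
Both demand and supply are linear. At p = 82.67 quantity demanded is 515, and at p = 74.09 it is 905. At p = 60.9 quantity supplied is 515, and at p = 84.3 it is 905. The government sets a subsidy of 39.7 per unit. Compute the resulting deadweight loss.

Demand slope = (74.09 − 82.67)/(905 − 515) = −0.022, so p = 94 − 0.022q.
Supply slope = (84.3 − 60.9)/(905 − 515) = 0.06, so p = 30 + 0.06q.
Competitive equilibrium: 94 − 0.022q = 30 + 0.06q → q* = 780.4878, p* = 76.8293.
The subsidy lowers effective supply by 39.7: p = 0.06q − 9.7.
New quantity: 94 − 0.022q = 0.06q − 9.7 → q' = 1264.6341.
Overproduction Δq = 1264.6341 − 780.4878 = 484.1463; wedge = subsidy = 39.7.
Deadweight loss = ½ × 484.1463 × 39.7 = 9610.30.

9610.30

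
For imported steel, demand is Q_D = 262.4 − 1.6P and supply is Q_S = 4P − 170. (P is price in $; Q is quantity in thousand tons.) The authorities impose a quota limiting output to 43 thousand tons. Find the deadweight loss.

In inverse form: demand P = 164 − 0.625Q, supply P = 42.5 + 0.25Q.
Competitive equilibrium: 164 − 0.625Q = 42.5 + 0.25Q → Q* = 138.8571, P* = 77.2143.
At Q = 43: demand price = 164 − 0.625·43 = 137.125; supply price = 42.5 + 0.25·43 = 53.25.
ΔQ = 138.8571 − 43 = 95.8571; wedge = 137.125 − 53.25 = 83.875.
Deadweight loss = ½ × 95.8571 × 83.875 = $4020.01 thousand.

$4020.01 thousand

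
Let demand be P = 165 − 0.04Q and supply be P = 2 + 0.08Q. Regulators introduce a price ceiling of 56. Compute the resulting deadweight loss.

28016.67

Competitive equilibrium: 165 − 0.04Q = 2 + 0.08Q → Q* = 1358.3333, P* = 110.6667.
At the ceiling P = 56, quantity supplied = (56 − 2)/0.08 = 675.
Willingness to pay at Q' = 675: 165 − 0.04·675 = 138.
ΔQ = 1358.3333 − 675 = 683.3333; wedge = 138 − 56 = 82.
DWL = ½ × 683.3333 × 82 = 28016.67.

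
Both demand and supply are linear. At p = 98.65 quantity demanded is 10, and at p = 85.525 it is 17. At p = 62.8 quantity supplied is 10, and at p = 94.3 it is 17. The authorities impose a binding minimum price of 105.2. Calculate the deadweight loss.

Demand slope = (85.525 − 98.65)/(17 − 10) = −1.875, so p = 117.4 − 1.875q.
Supply slope = (94.3 − 62.8)/(17 − 10) = 4.5, so p = 17.8 + 4.5q.
Competitive equilibrium: 117.4 − 1.875q = 17.8 + 4.5q → q* = 15.62353, p* = 88.10588.
At the floor p = 105.2, quantity demanded = (117.4 − 105.2)/1.875 = 6.50667.
Sellers' marginal cost at q' = 6.50667: 17.8 + 4.5·6.50667 = 47.08002.
Δq = 15.62353 − 6.50667 = 9.11686; wedge = 105.2 − 47.08002 = 58.11998.
The triangle = ½ × 9.11686 × 58.11998 = 264.94.

264.94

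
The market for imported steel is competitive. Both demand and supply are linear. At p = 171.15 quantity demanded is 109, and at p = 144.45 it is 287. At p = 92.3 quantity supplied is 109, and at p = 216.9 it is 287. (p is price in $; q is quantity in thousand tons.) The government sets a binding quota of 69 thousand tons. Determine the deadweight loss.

Demand slope = (144.45 − 171.15)/(287 − 109) = −0.15, so p = 187.5 − 0.15q.
Supply slope = (216.9 − 92.3)/(287 − 109) = 0.7, so p = 16 + 0.7q.
Competitive equilibrium: 187.5 − 0.15q = 16 + 0.7q → q* = 201.7647, p* = 157.2353.
At q = 69: demand price = 187.5 − 0.15·69 = 177.15; supply price = 16 + 0.7·69 = 64.3.
Δq = 201.7647 − 69 = 132.7647; wedge = 177.15 − 64.3 = 112.85.
Deadweight loss = ½ × 132.7647 × 112.85 = $7491.25 thousand.

$7491.25 thousand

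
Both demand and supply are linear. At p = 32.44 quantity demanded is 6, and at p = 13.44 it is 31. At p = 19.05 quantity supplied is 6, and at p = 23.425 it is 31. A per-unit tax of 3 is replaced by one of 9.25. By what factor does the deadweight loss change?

Demand slope = (13.44 − 32.44)/(31 − 6) = −0.76, so p = 37 − 0.76q.
Supply slope = (23.425 − 19.05)/(31 − 6) = 0.175, so p = 18 + 0.175q.
Competitive equilibrium: 37 − 0.76q = 18 + 0.175q → q* = 20.3209, p* = 21.5561.
For a per-unit tax t: Δq = t/0.935, so DWL = ½·t·(t/0.935) = t²/1.87.
At t = 3: DWL = 4.813. At t = 9.25: DWL = 45.755.
Ratio = (9.25/3)² = 9.507.

9.507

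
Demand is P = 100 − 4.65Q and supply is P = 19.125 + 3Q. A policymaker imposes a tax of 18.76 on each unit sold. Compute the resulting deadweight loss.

Competitive equilibrium: 100 − 4.65Q = 19.125 + 3Q → Q* = 10.5719, P* = 50.8407.
With the tax, the buyer price exceeds the seller price by 18.76: (100 − 4.65Q) − (19.125 + 3Q) = 18.76 → Q' = 8.1196.
ΔQ = 10.5719 − 8.1196 = 2.4523; the wedge equals the tax, 18.76.
DWL = ½ × 2.4523 × 18.76 = 23.

23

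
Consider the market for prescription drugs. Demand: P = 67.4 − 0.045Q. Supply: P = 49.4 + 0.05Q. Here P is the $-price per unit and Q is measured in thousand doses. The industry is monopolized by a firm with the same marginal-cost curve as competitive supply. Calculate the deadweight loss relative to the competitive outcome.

Competitive equilibrium: 67.4 − 0.045Q = 49.4 + 0.05Q → Q* = 189.4737, P* = 58.8737.
Marginal revenue: MR = 67.4 − 0.09Q. Set MR = MC: 67.4 − 0.09Q = 49.4 + 0.05Q → Q_m = 128.5714.
Price P_m = 67.4 − 0.045·128.5714 = 61.6143; MC(Q_m) = 49.4 + 0.05·128.5714 = 55.8286.
Competitive Q* = 189.4737, so ΔQ = 60.9023; wedge = 61.6143 − 55.8286 = 5.7857.
DWL = ½ × 60.9023 × 5.7857 = $176.18 thousand.

$176.18 thousand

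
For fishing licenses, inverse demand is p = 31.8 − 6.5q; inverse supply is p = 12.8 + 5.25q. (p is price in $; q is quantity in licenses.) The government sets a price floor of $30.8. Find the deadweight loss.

$12.58

Competitive equilibrium: 31.8 − 6.5q = 12.8 + 5.25q → q* = 1.617, p* = 21.2894.
At the floor p = 30.8, quantity demanded = (31.8 − 30.8)/6.5 = 0.1538.
Sellers' marginal cost at q' = 0.1538: 12.8 + 5.25·0.1538 = 13.6075.
Δq = 1.617 − 0.1538 = 1.4632; wedge = 30.8 − 13.6075 = 17.1925.
Deadweight loss = ½ × 1.4632 × 17.1925 = $12.58.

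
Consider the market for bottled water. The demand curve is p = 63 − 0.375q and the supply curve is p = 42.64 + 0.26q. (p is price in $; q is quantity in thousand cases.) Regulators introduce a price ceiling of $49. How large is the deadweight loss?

$18.35 thousand

Competitive equilibrium: 63 − 0.375q = 42.64 + 0.26q → q* = 32.063, p* = 50.9764.
At the ceiling p = 49, quantity supplied = (49 − 42.64)/0.26 = 24.4615.
Willingness to pay at q' = 24.4615: 63 − 0.375·24.4615 = 53.8269.
Δq = 32.063 − 24.4615 = 7.6015; wedge = 53.8269 − 49 = 4.8269.
Welfare loss = ½ × 7.6015 × 4.8269 = $18.35 thousand.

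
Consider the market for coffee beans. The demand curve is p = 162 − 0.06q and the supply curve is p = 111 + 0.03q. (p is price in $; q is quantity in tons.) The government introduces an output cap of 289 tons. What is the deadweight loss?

$3469.445

Competitive equilibrium: 162 − 0.06q = 111 + 0.03q → q* = 566.6667, p* = 128.
At q = 289: demand price = 162 − 0.06·289 = 144.66; supply price = 111 + 0.03·289 = 119.67.
Δq = 566.6667 − 289 = 277.6667; wedge = 144.66 − 119.67 = 24.99.
The triangle = ½ × 277.6667 × 24.99 = $3469.445.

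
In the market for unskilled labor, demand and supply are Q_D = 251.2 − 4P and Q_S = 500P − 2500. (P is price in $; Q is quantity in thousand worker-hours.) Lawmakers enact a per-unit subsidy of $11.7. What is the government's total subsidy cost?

$3226.79 thousand

In inverse form: demand P = 62.8 − 0.25Q, supply P = 5 + 0.002Q.
Competitive equilibrium: 62.8 − 0.25Q = 5 + 0.002Q → Q* = 229.3651, P* = 5.4587.
The subsidy lowers effective supply by 11.7: P = 0.002Q − 6.7.
New quantity: 62.8 − 0.25Q = 0.002Q − 6.7 → Q' = 275.7937.
Total subsidy cost = 11.7 × 275.7937 = $3226.79 thousand.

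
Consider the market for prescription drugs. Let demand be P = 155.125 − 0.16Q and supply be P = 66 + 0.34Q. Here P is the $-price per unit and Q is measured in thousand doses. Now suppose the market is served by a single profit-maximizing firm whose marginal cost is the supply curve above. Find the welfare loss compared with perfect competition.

$466.82 thousand

Competitive equilibrium: 155.125 − 0.16Q = 66 + 0.34Q → Q* = 178.25, P* = 126.605.
Marginal revenue: MR = 155.125 − 0.32Q. Set MR = MC: 155.125 − 0.32Q = 66 + 0.34Q → Q_m = 135.0379.
Price P_m = 155.125 − 0.16·135.0379 = 133.5189; MC(Q_m) = 66 + 0.34·135.0379 = 111.9129.
Competitive Q* = 178.25, so ΔQ = 43.2121; wedge = 133.5189 − 111.9129 = 21.606.
DWL = ½ × 43.2121 × 21.606 = $466.82 thousand.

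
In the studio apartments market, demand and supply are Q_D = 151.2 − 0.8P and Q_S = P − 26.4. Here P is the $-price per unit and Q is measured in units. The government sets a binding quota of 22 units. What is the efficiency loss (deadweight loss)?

In inverse form: demand P = 189 − 1.25Q, supply P = 26.4 + Q.
Competitive equilibrium: 189 − 1.25Q = 26.4 + Q → Q* = 72.2667, P* = 98.6667.
At Q = 22: demand price = 189 − 1.25·22 = 161.5; supply price = 26.4 + 1·22 = 48.4.
ΔQ = 72.2667 − 22 = 50.2667; wedge = 161.5 − 48.4 = 113.1.
Welfare loss = ½ × 50.2667 × 113.1 = $2842.58.

$2842.58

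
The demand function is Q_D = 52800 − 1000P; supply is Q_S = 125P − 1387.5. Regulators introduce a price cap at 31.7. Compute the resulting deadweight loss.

19065.31

In inverse form: demand P = 52.8 − 0.001Q, supply P = 11.1 + 0.008Q.
Competitive equilibrium: 52.8 − 0.001Q = 11.1 + 0.008Q → Q* = 4633.3333, P* = 48.1667.
At the ceiling P = 31.7, quantity supplied = (31.7 − 11.1)/0.008 = 2575.
Willingness to pay at Q' = 2575: 52.8 − 0.001·2575 = 50.225.
ΔQ = 4633.3333 − 2575 = 2058.3333; wedge = 50.225 − 31.7 = 18.525.
DWL = ½ × 2058.3333 × 18.525 = 19065.31.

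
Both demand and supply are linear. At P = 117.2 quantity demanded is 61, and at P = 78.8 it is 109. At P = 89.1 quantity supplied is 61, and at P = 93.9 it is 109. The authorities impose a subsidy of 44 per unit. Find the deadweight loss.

1075.56

Demand slope = (78.8 − 117.2)/(109 − 61) = −0.8, so P = 166 − 0.8Q.
Supply slope = (93.9 − 89.1)/(109 − 61) = 0.1, so P = 83 + 0.1Q.
Competitive equilibrium: 166 − 0.8Q = 83 + 0.1Q → Q* = 92.2222, P* = 92.2222.
The subsidy lowers effective supply by 44: P = 39 + 0.1Q.
New quantity: 166 − 0.8Q = 39 + 0.1Q → Q' = 141.1111.
Overproduction ΔQ = 141.1111 − 92.2222 = 48.8889; wedge = subsidy = 44.
Deadweight loss = ½ × 48.8889 × 44 = 1075.56.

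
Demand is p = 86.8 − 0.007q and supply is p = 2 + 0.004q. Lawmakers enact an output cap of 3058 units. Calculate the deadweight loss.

118979.56

Competitive equilibrium: 86.8 − 0.007q = 2 + 0.004q → q* = 7709.0909, p* = 32.8364.
At q = 3058: demand price = 86.8 − 0.007·3058 = 65.394; supply price = 2 + 0.004·3058 = 14.232.
Δq = 7709.0909 − 3058 = 4651.0909; wedge = 65.394 − 14.232 = 51.162.
DWL = ½ × 4651.0909 × 51.162 = 118979.56.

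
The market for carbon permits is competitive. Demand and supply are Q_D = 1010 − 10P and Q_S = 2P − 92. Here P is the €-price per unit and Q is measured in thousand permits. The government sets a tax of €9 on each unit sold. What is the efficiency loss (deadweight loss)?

In inverse form: demand P = 101 − 0.1Q, supply P = 46 + 0.5Q.
Competitive equilibrium: 101 − 0.1Q = 46 + 0.5Q → Q* = 91.6667, P* = 91.8333.
With the tax, the buyer price exceeds the seller price by 9: (101 − 0.1Q) − (46 + 0.5Q) = 9 → Q' = 76.6667.
ΔQ = 91.6667 − 76.6667 = 15; the wedge equals the tax, 9.
DWL = ½ × 15 × 9 = €67.50 thousand.

€67.50 thousand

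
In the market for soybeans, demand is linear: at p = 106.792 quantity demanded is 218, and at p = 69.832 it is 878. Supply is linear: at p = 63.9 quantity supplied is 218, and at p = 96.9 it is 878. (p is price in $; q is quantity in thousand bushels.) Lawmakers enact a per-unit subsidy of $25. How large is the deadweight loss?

Demand slope = (69.832 − 106.792)/(878 − 218) = −0.056, so p = 119 − 0.056q.
Supply slope = (96.9 − 63.9)/(878 − 218) = 0.05, so p = 53 + 0.05q.
Competitive equilibrium: 119 − 0.056q = 53 + 0.05q → q* = 622.6415, p* = 84.1321.
The subsidy lowers effective supply by 25: p = 28 + 0.05q.
New quantity: 119 − 0.056q = 28 + 0.05q → q' = 858.4906.
Overproduction Δq = 858.4906 − 622.6415 = 235.8491; wedge = subsidy = 25.
Deadweight loss = ½ × 235.8491 × 25 = $2948.11 thousand.

$2948.11 thousand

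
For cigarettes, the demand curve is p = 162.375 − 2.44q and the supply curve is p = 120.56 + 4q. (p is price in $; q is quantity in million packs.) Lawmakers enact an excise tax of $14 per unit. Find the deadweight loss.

Competitive equilibrium: 162.375 − 2.44q = 120.56 + 4q → q* = 6.493, p* = 146.532.
With the tax, the buyer price exceeds the seller price by 14: (162.375 − 2.44q) − (120.56 + 4q) = 14 → q' = 4.3191.
Δq = 6.493 − 4.3191 = 2.1739; the wedge equals the tax, 14.
DWL = ½ × 2.1739 × 14 = $15.22 million.

$15.22 million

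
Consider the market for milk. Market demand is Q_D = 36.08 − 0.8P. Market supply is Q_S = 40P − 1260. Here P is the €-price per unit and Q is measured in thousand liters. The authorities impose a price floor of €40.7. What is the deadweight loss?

In inverse form: demand P = 45.1 − 1.25Q, supply P = 31.5 + 0.025Q.
Competitive equilibrium: 45.1 − 1.25Q = 31.5 + 0.025Q → Q* = 10.6667, P* = 31.7667.
At the floor P = 40.7, quantity demanded = (45.1 − 40.7)/1.25 = 3.52.
Sellers' marginal cost at Q' = 3.52: 31.5 + 0.025·3.52 = 31.588.
ΔQ = 10.6667 − 3.52 = 7.1467; wedge = 40.7 − 31.588 = 9.112.
DWL = ½ × 7.1467 × 9.112 = €32.56 thousand.

€32.56 thousand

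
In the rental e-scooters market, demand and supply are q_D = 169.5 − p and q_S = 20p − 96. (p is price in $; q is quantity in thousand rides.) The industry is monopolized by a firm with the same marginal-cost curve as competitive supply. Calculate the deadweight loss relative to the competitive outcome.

In inverse form: demand p = 169.5 − q, supply p = 4.8 + 0.05q.
Competitive equilibrium: 169.5 − q = 4.8 + 0.05q → q* = 156.8571, p* = 12.6429.
Marginal revenue: MR = 169.5 − 2q. Set MR = MC: 169.5 − 2q = 4.8 + 0.05q → q_m = 80.3415.
Price p_m = 169.5 − 1·80.3415 = 89.1585; MC(q_m) = 4.8 + 0.05·80.3415 = 8.8171.
Competitive q* = 156.8571, so Δq = 76.5156; wedge = 89.1585 − 8.8171 = 80.3414.
DWL = ½ × 76.5156 × 80.3414 = $3073.69 thousand.

$3073.69 thousand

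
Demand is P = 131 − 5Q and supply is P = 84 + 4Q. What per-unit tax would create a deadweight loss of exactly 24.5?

21

Competitive equilibrium: 131 − 5Q = 84 + 4Q → Q* = 5.2222, P* = 104.8889.
A tax t gives ΔQ = t/9 and wedge t, so DWL = t²/18.
t²/18 = 24.5 → t² = 441 → t = 21.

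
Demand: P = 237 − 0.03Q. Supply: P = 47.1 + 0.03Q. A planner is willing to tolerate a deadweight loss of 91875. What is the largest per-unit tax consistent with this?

105

Competitive equilibrium: 237 − 0.03Q = 47.1 + 0.03Q → Q* = 3165, P* = 142.05.
A tax t gives ΔQ = t/0.06 and wedge t, so DWL = t²/0.12.
t²/0.12 = 91875 → t² = 11025 → t = 105.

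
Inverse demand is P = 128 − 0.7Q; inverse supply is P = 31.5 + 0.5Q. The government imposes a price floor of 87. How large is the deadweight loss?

Competitive equilibrium: 128 − 0.7Q = 31.5 + 0.5Q → Q* = 80.4167, P* = 71.7083.
At the floor P = 87, quantity demanded = (128 − 87)/0.7 = 58.5714.
Sellers' marginal cost at Q' = 58.5714: 31.5 + 0.5·58.5714 = 60.7857.
ΔQ = 80.4167 − 58.5714 = 21.8453; wedge = 87 − 60.7857 = 26.2143.
DWL = ½ × 21.8453 × 26.2143 = 286.33.

286.33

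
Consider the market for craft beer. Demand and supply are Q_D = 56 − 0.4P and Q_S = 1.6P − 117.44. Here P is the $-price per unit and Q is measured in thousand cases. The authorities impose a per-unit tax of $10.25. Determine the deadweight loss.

In inverse form: demand P = 140 − 2.5Q, supply P = 73.4 + 0.625Q.
Competitive equilibrium: 140 − 2.5Q = 73.4 + 0.625Q → Q* = 21.312, P* = 86.72.
With the tax, the buyer price exceeds the seller price by 10.25: (140 − 2.5Q) − (73.4 + 0.625Q) = 10.25 → Q' = 18.032.
ΔQ = 21.312 − 18.032 = 3.28; the wedge equals the tax, 10.25.
Welfare loss = ½ × 3.28 × 10.25 = $16.81 thousand.

$16.81 thousand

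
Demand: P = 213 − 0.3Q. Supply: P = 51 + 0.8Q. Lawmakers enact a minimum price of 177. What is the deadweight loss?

409.09

Competitive equilibrium: 213 − 0.3Q = 51 + 0.8Q → Q* = 147.2727, P* = 168.8182.
At the floor P = 177, quantity demanded = (213 − 177)/0.3 = 120.
Sellers' marginal cost at Q' = 120: 51 + 0.8·120 = 147.
ΔQ = 147.2727 − 120 = 27.2727; wedge = 177 − 147 = 30.
The triangle = ½ × 27.2727 × 30 = 409.09.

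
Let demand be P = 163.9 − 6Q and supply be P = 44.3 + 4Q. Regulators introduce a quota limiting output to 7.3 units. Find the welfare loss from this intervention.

Competitive equilibrium: 163.9 − 6Q = 44.3 + 4Q → Q* = 11.96, P* = 92.14.
At Q = 7.3: demand price = 163.9 − 6·7.3 = 120.1; supply price = 44.3 + 4·7.3 = 73.5.
ΔQ = 11.96 − 7.3 = 4.66; wedge = 120.1 − 73.5 = 46.6.
The triangle = ½ × 4.66 × 46.6 = 108.578.

108.578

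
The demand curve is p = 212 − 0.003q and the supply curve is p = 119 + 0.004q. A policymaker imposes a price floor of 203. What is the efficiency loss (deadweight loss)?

370285.71

Competitive equilibrium: 212 − 0.003q = 119 + 0.004q → q* = 13285.7143, p* = 172.1429.
At the floor p = 203, quantity demanded = (212 − 203)/0.003 = 3000.
Sellers' marginal cost at q' = 3000: 119 + 0.004·3000 = 131.
Δq = 13285.7143 − 3000 = 10285.7143; wedge = 203 − 131 = 72.
The triangle = ½ × 10285.7143 × 72 = 370285.71.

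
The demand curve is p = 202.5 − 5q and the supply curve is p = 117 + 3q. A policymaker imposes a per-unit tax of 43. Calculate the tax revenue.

228.44

Competitive equilibrium: 202.5 − 5q = 117 + 3q → q* = 10.6875, p* = 149.0625.
With the tax, the buyer price exceeds the seller price by 43: (202.5 − 5q) − (117 + 3q) = 43 → q' = 5.3125.
Tax revenue = 43 × 5.3125 = 228.44.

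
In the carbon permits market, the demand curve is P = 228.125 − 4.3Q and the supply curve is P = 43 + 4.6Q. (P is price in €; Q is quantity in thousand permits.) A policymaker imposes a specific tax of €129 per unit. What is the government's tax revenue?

€813.50 thousand

Competitive equilibrium: 228.125 − 4.3Q = 43 + 4.6Q → Q* = 20.8006, P* = 138.6826.
With the tax, the buyer price exceeds the seller price by 129: (228.125 − 4.3Q) − (43 + 4.6Q) = 129 → Q' = 6.3062.
Tax revenue = 129 × 6.3062 = €813.50 thousand.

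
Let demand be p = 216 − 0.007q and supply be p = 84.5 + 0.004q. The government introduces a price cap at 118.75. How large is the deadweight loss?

Competitive equilibrium: 216 − 0.007q = 84.5 + 0.004q → q* = 11954.5455, p* = 132.3182.
At the ceiling p = 118.75, quantity supplied = (118.75 − 84.5)/0.004 = 8562.5.
Willingness to pay at q' = 8562.5: 216 − 0.007·8562.5 = 156.0625.
Δq = 11954.5455 − 8562.5 = 3392.0455; wedge = 156.0625 − 118.75 = 37.3125.
Welfare loss = ½ × 3392.0455 × 37.3125 = 63282.85.

63282.85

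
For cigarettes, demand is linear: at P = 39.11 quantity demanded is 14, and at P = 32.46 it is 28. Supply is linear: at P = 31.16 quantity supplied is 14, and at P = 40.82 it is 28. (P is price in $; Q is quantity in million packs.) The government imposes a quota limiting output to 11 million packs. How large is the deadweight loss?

$56.22 million

Demand slope = (32.46 − 39.11)/(28 − 14) = −0.475, so P = 45.76 − 0.475Q.
Supply slope = (40.82 − 31.16)/(28 − 14) = 0.69, so P = 21.5 + 0.69Q.
Competitive equilibrium: 45.76 − 0.475Q = 21.5 + 0.69Q → Q* = 20.824, P* = 35.8686.
At Q = 11: demand price = 45.76 − 0.475·11 = 40.535; supply price = 21.5 + 0.69·11 = 29.09.
ΔQ = 20.824 − 11 = 9.824; wedge = 40.535 − 29.09 = 11.445.
DWL = ½ × 9.824 × 11.445 = $56.22 million.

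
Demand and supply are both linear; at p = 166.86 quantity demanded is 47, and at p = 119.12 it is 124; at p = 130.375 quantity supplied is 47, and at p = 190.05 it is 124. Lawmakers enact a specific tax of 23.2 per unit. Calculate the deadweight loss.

192.92

Demand slope = (119.12 − 166.86)/(124 − 47) = −0.62, so p = 196 − 0.62q.
Supply slope = (190.05 − 130.375)/(124 − 47) = 0.775, so p = 93.95 + 0.775q.
Competitive equilibrium: 196 − 0.62q = 93.95 + 0.775q → q* = 73.1541, p* = 150.6444.
With the tax, the buyer price exceeds the seller price by 23.2: (196 − 0.62q) − (93.95 + 0.775q) = 23.2 → q' = 56.5233.
Δq = 73.1541 − 56.5233 = 16.6308; the wedge equals the tax, 23.2.
Deadweight loss = ½ × 16.6308 × 23.2 = 192.92.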